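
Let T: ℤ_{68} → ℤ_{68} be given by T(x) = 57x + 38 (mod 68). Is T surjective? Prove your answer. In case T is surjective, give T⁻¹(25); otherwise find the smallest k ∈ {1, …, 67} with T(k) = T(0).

Since gcd(57, 68) = 1, 57 is invertible modulo 68. Euclid's algorithm: 68 = 1·57 + 11, 57 = 5·11 + 2, 11 = 5·2 + 1; back-substituting gives 1 = 37·57 − 31·68, so 57⁻¹ ≡ 37 (mod 68).
For any y ∈ ℤ_{68}, x = 37(y − 38) mod 68 satisfies T(x) = 57·37(y − 38) + 38 ≡ y (since 57·37 ≡ 1 mod 68). So every y has a preimage.
Therefore T is surjective.
Since T is surjective, we compute T⁻¹(25): solve 57x + 38 ≡ 25 (mod 68), i.e. 57x ≡ 55 (mod 68).
Multiplying by 57⁻¹ = 37 gives x ≡ 37·55 = 2035 = 29·68 + 63 ≡ 63 (mod 68).
Check: T(63) = 57·63 + 38 = 3629 = 53·68 + 25 ≡ 25 (mod 68).

63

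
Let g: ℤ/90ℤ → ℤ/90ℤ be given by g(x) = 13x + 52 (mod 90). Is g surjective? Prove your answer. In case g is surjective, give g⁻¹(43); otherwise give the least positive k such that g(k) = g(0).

27

Recall: surjectivity means every element of the codomain has a preimage under g.
Since gcd(13, 90) = 1, 13 is invertible modulo 90. Euclid's algorithm: 90 = 6·13 + 12, 13 = 1·12 + 1; back-substituting gives 1 = 7·13 − 1·90, so 13⁻¹ ≡ 7 (mod 90).
For any y ∈ ℤ/90ℤ, x = 7(y − 52) mod 90 satisfies g(x) = 13·7(y − 52) + 52 ≡ y (since 13·7 ≡ 1 mod 90). So every y has a preimage.
Hence g is surjective.
Since g is surjective, we find g⁻¹(43): we need 13x ≡ 43 − 52 ≡ 81 (mod 90). Using 13⁻¹ = 7: x ≡ 7·81 = 567 = 6·90 + 27, so x = 27.
Check: g(27) = 13·27 + 52 = 403 = 4·90 + 43 ≡ 43 (mod 90).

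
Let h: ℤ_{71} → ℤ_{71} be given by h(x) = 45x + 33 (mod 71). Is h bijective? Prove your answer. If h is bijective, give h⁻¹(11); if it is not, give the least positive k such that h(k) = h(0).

50

Suppose h(s) = h(t) in ℤ_{71}. Then 45s + 33 ≡ 45t + 33 (mod 71), so 45(s − t) ≡ 0 (mod 71).
Since gcd(45, 71) = 1, 45 is invertible modulo 71, so s − t ≡ 0 (mod 71), i.e. s = t.
We now compute 45⁻¹ mod 71 explicitly. Euclid's algorithm: 71 = 1·45 + 26, 45 = 1·26 + 19, 26 = 1·19 + 7, 19 = 2·7 + 5, 7 = 1·5 + 2, 5 = 2·2 + 1; back-substituting gives 1 = 30·45 − 19·71, so 45⁻¹ ≡ 30 (mod 71).
For any y ∈ ℤ_{71}, x = 30(y − 33) mod 71 satisfies h(x) = 45·30(y − 33) + 33 ≡ y (since 45·30 ≡ 1 mod 71). So every y has a preimage.
Hence h is bijective.
Since h is bijective, we compute h⁻¹(11): solve 45x + 33 ≡ 11 (mod 71), i.e. 45x ≡ 49 (mod 71).
Multiplying by 45⁻¹ = 30 gives x ≡ 30·49 = 1470 = 20·71 + 50 ≡ 50 (mod 71).
Check: h(50) = 45·50 + 33 = 2283 = 32·71 + 11 ≡ 11 (mod 71).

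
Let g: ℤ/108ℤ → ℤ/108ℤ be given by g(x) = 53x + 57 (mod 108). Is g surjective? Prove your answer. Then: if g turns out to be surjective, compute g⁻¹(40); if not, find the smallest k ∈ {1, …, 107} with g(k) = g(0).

71

Since gcd(53, 108) = 1, 53 is invertible modulo 108. Euclid's algorithm: 108 = 2·53 + 2, 53 = 26·2 + 1; back-substituting gives 1 = 53·53 − 26·108, so 53⁻¹ ≡ 53 (mod 108).
Then y ↦ 53(y − 57) is a two-sided inverse to g, so every y ∈ ℤ/108ℤ has a preimage.
So g is surjective.
Since g is surjective, we find g⁻¹(40): we need 53x ≡ 40 − 57 ≡ 91 (mod 108). Using 53⁻¹ = 53: x ≡ 53·91 = 4823 = 44·108 + 71, so x = 71.
Check: g(71) = 53·71 + 57 = 3820 = 35·108 + 40 ≡ 40 (mod 108).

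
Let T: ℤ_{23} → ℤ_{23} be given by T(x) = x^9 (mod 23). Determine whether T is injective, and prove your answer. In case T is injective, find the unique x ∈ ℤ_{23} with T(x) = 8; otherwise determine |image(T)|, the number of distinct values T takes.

Since 23 is prime, the nonzero elements of ℤ_{23} form a cyclic group of order 22.
As gcd(9, 22) = 1, raising to the 9th power is a bijection on this group: if u^9 ≡ v^9 then (uv^{−1})^9 = 1, and the only element of order dividing gcd(9, 22) = 1 is 1, so u = v.
With T(0) = 0 this makes T injective on all of ℤ_{23}, hence bijective (finite equal-size domain and codomain). In particular T is injective.
Since T is injective, we find the preimage of 8. The inverse of x ↦ x^9 on (ℤ_{23})^× is x ↦ x^5, because 9·5 = 45 = 2·22 + 1 ≡ 1 (mod 22) and x^{22} = 1 for x ≠ 0 (Fermat). So T⁻¹(8) = 8^5 mod 23.
Repeated squaring mod 23: 8^1 ≡ 8, 8^2 ≡ 8² = 64 ≡ 18, 8^4 ≡ 18² = 324 ≡ 2. Since 5 = 4 + 1, 8^5 ≡ 2·8: 2·8 = 16. So 8^5 ≡ 16 (mod 23).
Hence T⁻¹(8) = 16.

16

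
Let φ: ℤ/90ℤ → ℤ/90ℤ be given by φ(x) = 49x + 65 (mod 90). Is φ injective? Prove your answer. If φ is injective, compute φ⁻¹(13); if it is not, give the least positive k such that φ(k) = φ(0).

32

If φ(u) = φ(v), then 49u ≡ 49v (mod 90). Because gcd(49, 90) = 1, we may cancel 49 to get u ≡ v (mod 90).
Therefore φ is injective.
We now compute 49⁻¹ mod 90 explicitly. Euclid's algorithm: 90 = 1·49 + 41, 49 = 1·41 + 8, 41 = 5·8 + 1; back-substituting gives 1 = 79·49 − 43·90, so 49⁻¹ ≡ 79 (mod 90).
Since φ is injective, we compute φ⁻¹(13): solve 49x + 65 ≡ 13 (mod 90), i.e. 49x ≡ 38 (mod 90).
Multiplying by 49⁻¹ = 79 gives x ≡ 79·38 = 3002 = 33·90 + 32 ≡ 32 (mod 90).
Check: φ(32) = 49·32 + 65 = 1633 = 18·90 + 13 ≡ 13 (mod 90).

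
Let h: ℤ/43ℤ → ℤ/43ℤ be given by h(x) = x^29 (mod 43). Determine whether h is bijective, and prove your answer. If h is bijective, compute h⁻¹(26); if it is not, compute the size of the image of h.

33

Since 43 is prime, the nonzero elements of ℤ/43ℤ form a cyclic group of order 42.
As gcd(29, 42) = 1, raising to the 29th power is a bijection on this group: if a^29 ≡ b^29 then (ab^{−1})^29 = 1, and the only element of order dividing gcd(29, 42) = 1 is 1, so a = b.
With h(0) = 0 this makes h injective on all of ℤ/43ℤ, hence bijective (finite equal-size domain and codomain). In particular h is bijective.
Since h is bijective, we find the preimage of 26. The inverse of x ↦ x^29 on (ℤ/43ℤ)^× is x ↦ x^29, because 29·29 = 841 = 20·42 + 1 ≡ 1 (mod 42) and x^{42} = 1 for x ≠ 0 (Fermat). So h⁻¹(26) = 26^29 mod 43.
Repeated squaring mod 43: 26^1 ≡ 26, 26^2 ≡ 26² = 676 ≡ 31, 26^4 ≡ 31² = 961 ≡ 15, 26^8 ≡ 15² = 225 ≡ 10, 26^16 ≡ 10² = 100 ≡ 14. Since 29 = 16 + 8 + 4 + 1, 26^29 ≡ 14·10·15·26: 14·10 = 140 ≡ 11, then 11·15 = 165 ≡ 36, then 36·26 = 936 ≡ 33. So 26^29 ≡ 33 (mod 43).
Hence h⁻¹(26) = 33.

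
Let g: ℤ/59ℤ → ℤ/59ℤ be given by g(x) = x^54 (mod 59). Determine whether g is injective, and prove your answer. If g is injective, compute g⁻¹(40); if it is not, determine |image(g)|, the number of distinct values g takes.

30

g(29): Repeated squaring mod 59: 29^1 ≡ 29, 29^2 ≡ 29² = 841 ≡ 15, 29^4 ≡ 15² = 225 ≡ 48, 29^8 ≡ 48² = 2304 ≡ 3, 29^16 ≡ 3² = 9, 29^32 ≡ 9² = 81 ≡ 22. Since 54 = 32 + 16 + 4 + 2, 29^54 ≡ 22·9·48·15: 22·9 = 198 ≡ 21, then 21·48 = 1008 ≡ 5, then 5·15 = 75 ≡ 16. So 29^54 ≡ 16 (mod 59).
g(30): Repeated squaring mod 59: 30^1 ≡ 30, 30^2 ≡ 30² = 900 ≡ 15, 30^4 ≡ 15² = 225 ≡ 48, 30^8 ≡ 48² = 2304 ≡ 3, 30^16 ≡ 3² = 9, 30^32 ≡ 9² = 81 ≡ 22. Since 54 = 32 + 16 + 4 + 2, 30^54 ≡ 22·9·48·15: 22·9 = 198 ≡ 21, then 21·48 = 1008 ≡ 5, then 5·15 = 75 ≡ 16. So 30^54 ≡ 16 (mod 59).
So g(29) = g(30) = 16 while 29 ≠ 30, therefore g is not injective.
Since g is not injective, we determine |image(g)|. Computing x^54 mod 59 for each x (by repeated squaring, reducing mod 59 at every step), the values g(0), g(1), …, g(58) are: 0, 1, 48, 51, 3, 27, 29, 36, 26, 5, 57, 46, 35, 12, 17, 20, 9, 41, 4, 53, 22, 7, 25, 15, 28, 21, 45, 19, 49, 16, 16, 49, 19, 45, 21, 28, 15, 25, 7, 22, 53, 4, 41, 9, 20, 17, 12, 35, 46, 57, 5, 26, 36, 29, 27, 3, 51, 48, 1.
The distinct values are {0, 1, 3, 4, 5, 7, 9, 12, 15, 16, 17, 19, 20, 21, 22, 25, 26, 27, 28, 29, 35, 36, 41, 45, 46, 48, 49, 51, 53, 57}; there are 30 of them.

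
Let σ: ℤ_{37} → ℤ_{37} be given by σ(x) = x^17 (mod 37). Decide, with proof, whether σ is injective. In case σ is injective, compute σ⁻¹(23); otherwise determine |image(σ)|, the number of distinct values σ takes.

8

Since 37 is prime, the nonzero elements of ℤ_{37} form a cyclic group of order 36.
As gcd(17, 36) = 1, raising to the 17th power is a bijection on this group: if a^17 ≡ b^17 then (ab^{−1})^17 = 1, and the only element of order dividing gcd(17, 36) = 1 is 1, so a = b.
With σ(0) = 0 this makes σ injective on all of ℤ_{37}, hence bijective (finite equal-size domain and codomain). In particular σ is injective.
Since σ is injective, we find the preimage of 23. The inverse of x ↦ x^17 on (ℤ_{37})^× is x ↦ x^17, because 17·17 = 289 = 8·36 + 1 ≡ 1 (mod 36) and x^{36} = 1 for x ≠ 0 (Fermat). So σ⁻¹(23) = 23^17 mod 37.
Repeated squaring mod 37: 23^1 ≡ 23, 23^2 ≡ 23² = 529 ≡ 11, 23^4 ≡ 11² = 121 ≡ 10, 23^8 ≡ 10² = 100 ≡ 26, 23^16 ≡ 26² = 676 ≡ 10. Since 17 = 16 + 1, 23^17 ≡ 10·23: 10·23 = 230 ≡ 8. So 23^17 ≡ 8 (mod 37).
Hence σ⁻¹(23) = 8.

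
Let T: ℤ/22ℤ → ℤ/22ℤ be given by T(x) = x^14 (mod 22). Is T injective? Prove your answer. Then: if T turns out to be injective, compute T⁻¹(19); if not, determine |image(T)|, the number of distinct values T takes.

T(10): Repeated squaring mod 22: 10^1 ≡ 10, 10^2 ≡ 10² = 100 ≡ 12, 10^4 ≡ 12² = 144 ≡ 12, 10^8 ≡ 12² = 144 ≡ 12. Since 14 = 8 + 4 + 2, 10^14 ≡ 12·12·12: 12·12 = 144 ≡ 12, then 12·12 = 144 ≡ 12. So 10^14 ≡ 12 (mod 22).
T(12): Repeated squaring mod 22: 12^1 ≡ 12, 12^2 ≡ 12² = 144 ≡ 12, 12^4 ≡ 12² = 144 ≡ 12, 12^8 ≡ 12² = 144 ≡ 12. Since 14 = 8 + 4 + 2, 12^14 ≡ 12·12·12: 12·12 = 144 ≡ 12, then 12·12 = 144 ≡ 12. So 12^14 ≡ 12 (mod 22).
So T(10) = T(12) = 12 while 10 ≠ 12, so T is not injective.
Since T is not injective, we determine |image(T)|. Computing x^14 mod 22 for each x (by repeated squaring, reducing mod 22 at every step), the values T(0), T(1), …, T(21) are: 0, 1, 16, 15, 14, 9, 20, 3, 4, 5, 12, 11, 12, 5, 4, 3, 20, 9, 14, 15, 16, 1.
The distinct values are {0, 1, 3, 4, 5, 9, 11, 12, 14, 15, 16, 20}; there are 12 of them.

12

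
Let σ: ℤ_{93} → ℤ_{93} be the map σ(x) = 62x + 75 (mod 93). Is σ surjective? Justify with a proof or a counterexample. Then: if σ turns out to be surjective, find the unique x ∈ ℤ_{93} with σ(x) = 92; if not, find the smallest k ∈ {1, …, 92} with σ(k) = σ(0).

Since gcd(62, 93) = 31, we have 62x ≡ 0 (mod 31) for all x, so σ(x) ≡ 13 (mod 31).
But 0 ≢ 13 (mod 31), so 0 ∈ ℤ_{93} has no preimage. So σ is not surjective.
Since σ is not surjective, we find the least positive k with σ(k) = σ(0): this means 62k ≡ 0 (mod 93), i.e. 93 ∣ 62k. Since gcd(62, 93) = 31, dividing through by 31 this holds exactly when 3 ∣ 2k, and as gcd(2, 3) = 1, exactly when 3 ∣ k.
The smallest positive such k is 3.

3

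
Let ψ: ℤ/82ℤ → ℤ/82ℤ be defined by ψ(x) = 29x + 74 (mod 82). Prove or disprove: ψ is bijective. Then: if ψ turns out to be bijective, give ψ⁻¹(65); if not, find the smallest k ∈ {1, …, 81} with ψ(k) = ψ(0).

By definition, injectivity means: for all a, b in the domain, ψ(a) = ψ(b) implies a = b.
If ψ(a) = ψ(b), then 29a ≡ 29b (mod 82). Because gcd(29, 82) = 1, we may cancel 29 to get a ≡ b (mod 82).
We now compute 29⁻¹ mod 82 explicitly. Euclid's algorithm: 82 = 2·29 + 24, 29 = 1·24 + 5, 24 = 4·5 + 4, 5 = 1·4 + 1; back-substituting gives 1 = 17·29 − 6·82, so 29⁻¹ ≡ 17 (mod 82).
Then y ↦ 17(y − 74) is a two-sided inverse to ψ, so every y ∈ ℤ/82ℤ has a preimage.
Thus ψ is bijective.
Since ψ is bijective, we find ψ⁻¹(65): we need 29x ≡ 65 − 74 ≡ 73 (mod 82). Using 29⁻¹ = 17: x ≡ 17·73 = 1241 = 15·82 + 11, so x = 11.
Check: ψ(11) = 29·11 + 74 = 393 = 4·82 + 65 ≡ 65 (mod 82).

11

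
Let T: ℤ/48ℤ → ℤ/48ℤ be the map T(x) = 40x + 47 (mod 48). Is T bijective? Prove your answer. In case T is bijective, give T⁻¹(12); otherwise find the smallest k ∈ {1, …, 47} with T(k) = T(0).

We have gcd(40, 48) = 8 > 1. Taking x_1 = 0 and x_2 = 6: T(0) = 47 and T(6) = 40·6 + 47 = 287 ≡ 47 (mod 48).
So T(0) = T(6) while 0 ≠ 6, hence T is not injective, hence not bijective.
Since T is not bijective, we find the least positive k with T(k) = T(0): this means 40k ≡ 0 (mod 48), i.e. 48 ∣ 40k. Since gcd(40, 48) = 8, dividing through by 8 this holds exactly when 6 ∣ 5k, and as gcd(5, 6) = 1, exactly when 6 ∣ k.
The smallest positive such k is 6.

6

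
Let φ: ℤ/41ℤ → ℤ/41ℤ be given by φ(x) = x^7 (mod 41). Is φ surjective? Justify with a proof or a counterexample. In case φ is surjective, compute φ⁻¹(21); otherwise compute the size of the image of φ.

Since 41 is prime, the nonzero elements of ℤ/41ℤ form a cyclic group of order 40.
As gcd(7, 40) = 1, raising to the 7th power is a bijection on this group: if u^7 ≡ v^7 then (uv^{−1})^7 = 1, and the only element of order dividing gcd(7, 40) = 1 is 1, so u = v.
With φ(0) = 0 this makes φ injective on all of ℤ/41ℤ, hence bijective (finite equal-size domain and codomain). In particular φ is surjective.
Since φ is surjective, we find the preimage of 21. The inverse of x ↦ x^7 on (ℤ/41ℤ)^× is x ↦ x^23, because 7·23 = 161 = 4·40 + 1 ≡ 1 (mod 40) and x^{40} = 1 for x ≠ 0 (Fermat). So φ⁻¹(21) = 21^23 mod 41.
Repeated squaring mod 41: 21^1 ≡ 21, 21^2 ≡ 21² = 441 ≡ 31, 21^4 ≡ 31² = 961 ≡ 18, 21^8 ≡ 18² = 324 ≡ 37, 21^16 ≡ 37² = 1369 ≡ 16. Since 23 = 16 + 4 + 2 + 1, 21^23 ≡ 16·18·31·21: 16·18 = 288 ≡ 1, then 1·31 = 31, then 31·21 = 651 ≡ 36. So 21^23 ≡ 36 (mod 41).
Hence φ⁻¹(21) = 36.

36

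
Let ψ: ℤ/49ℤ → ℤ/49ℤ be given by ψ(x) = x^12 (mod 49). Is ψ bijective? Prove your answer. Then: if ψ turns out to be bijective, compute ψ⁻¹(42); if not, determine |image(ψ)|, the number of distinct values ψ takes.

ψ(3): Repeated squaring mod 49: 3^1 ≡ 3, 3^2 ≡ 3² = 9, 3^4 ≡ 9² = 81 ≡ 32, 3^8 ≡ 32² = 1024 ≡ 44. Since 12 = 8 + 4, 3^12 ≡ 44·32: 44·32 = 1408 ≡ 36. So 3^12 ≡ 36 (mod 49).
ψ(5): Repeated squaring mod 49: 5^1 ≡ 5, 5^2 ≡ 5² = 25, 5^4 ≡ 25² = 625 ≡ 37, 5^8 ≡ 37² = 1369 ≡ 46. Since 12 = 8 + 4, 5^12 ≡ 46·37: 46·37 = 1702 ≡ 36. So 5^12 ≡ 36 (mod 49).
So ψ(3) = ψ(5) = 36 while 3 ≠ 5, so ψ is not injective, hence not bijective.
Since ψ is not bijective, we determine |image(ψ)|. Computing x^12 mod 49 for each x (by repeated squaring, reducing mod 49 at every step), the values ψ(0), ψ(1), …, ψ(48) are: 0, 1, 29, 36, 8, 36, 15, 0, 36, 22, 15, 29, 43, 29, 0, 22, 15, 43, 1, 1, 43, 0, 8, 8, 22, 22, 8, 8, 0, 43, 1, 1, 43, 15, 22, 0, 29, 43, 29, 15, 22, 36, 0, 15, 36, 8, 36, 29, 1.
The distinct values are {0, 1, 8, 15, 22, 29, 36, 43}; there are 8 of them.

8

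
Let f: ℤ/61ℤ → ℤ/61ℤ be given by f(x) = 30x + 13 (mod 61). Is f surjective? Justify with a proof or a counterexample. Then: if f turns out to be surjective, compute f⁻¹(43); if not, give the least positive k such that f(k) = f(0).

Recall: surjectivity means every element of the codomain has a preimage under f.
Since gcd(30, 61) = 1, 30 is invertible modulo 61. Euclid's algorithm: 61 = 2·30 + 1; back-substituting gives 1 = 59·30 − 29·61, so 30⁻¹ ≡ 59 (mod 61).
For any y ∈ ℤ/61ℤ, x = 59(y − 13) mod 61 satisfies f(x) = 30·59(y − 13) + 13 ≡ y (since 30·59 ≡ 1 mod 61). So every y has a preimage.
Thus f is surjective.
Since f is surjective, we find f⁻¹(43): we need 30x ≡ 43 − 13 ≡ 30 (mod 61). Using 30⁻¹ = 59: x ≡ 59·30 = 1770 = 29·61 + 1, so x = 1.
Check: f(1) = 30·1 + 13 = 43 ≡ 43 (mod 61).

1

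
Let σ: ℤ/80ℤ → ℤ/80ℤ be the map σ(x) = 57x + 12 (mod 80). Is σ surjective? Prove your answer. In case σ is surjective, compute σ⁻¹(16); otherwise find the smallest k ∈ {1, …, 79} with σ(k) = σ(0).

Since gcd(57, 80) = 1, 57 is invertible modulo 80. Euclid's algorithm: 80 = 1·57 + 23, 57 = 2·23 + 11, 23 = 2·11 + 1; back-substituting gives 1 = 73·57 − 52·80, so 57⁻¹ ≡ 73 (mod 80).
For any y ∈ ℤ/80ℤ, x = 73(y − 12) mod 80 satisfies σ(x) = 57·73(y − 12) + 12 ≡ y (since 57·73 ≡ 1 mod 80). So every y has a preimage.
So σ is surjective.
Since σ is surjective, we find σ⁻¹(16): we need 57x ≡ 16 − 12 ≡ 4 (mod 80). Using 57⁻¹ = 73: x ≡ 73·4 = 292 = 3·80 + 52, so x = 52.
Check: σ(52) = 57·52 + 12 = 2976 = 37·80 + 16 ≡ 16 (mod 80).

52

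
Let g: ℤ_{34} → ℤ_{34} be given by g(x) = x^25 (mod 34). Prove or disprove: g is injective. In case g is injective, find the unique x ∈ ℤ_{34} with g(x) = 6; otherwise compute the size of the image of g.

Computing x^25 mod 34 for each x (by repeated squaring, reducing mod 34 at every step), the values g(0), g(1), …, g(33) are: 0, 1, 2, 31, 4, 29, 28, 27, 8, 9, 24, 23, 22, 13, 20, 15, 16, 17, 18, 19, 14, 21, 12, 11, 10, 25, 26, 7, 6, 5, 30, 3, 32, 33.
Every element of ℤ_{34} appears exactly once in this list, so g is a bijection, and in particular injective.
Since g is injective, we read off the preimage of 6 from the same table: g(28) = 6, so g⁻¹(6) = 28.

28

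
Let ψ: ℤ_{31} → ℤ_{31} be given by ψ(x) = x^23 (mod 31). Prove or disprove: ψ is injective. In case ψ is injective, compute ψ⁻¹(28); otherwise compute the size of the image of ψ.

Since 31 is prime, the nonzero elements of ℤ_{31} form a cyclic group of order 30.
As gcd(23, 30) = 1, raising to the 23rd power is a bijection on this group: if a^23 ≡ b^23 then (ab^{−1})^23 = 1, and the only element of order dividing gcd(23, 30) = 1 is 1, so a = b.
With ψ(0) = 0 this makes ψ injective on all of ℤ_{31}, hence bijective (finite equal-size domain and codomain). In particular ψ is injective.
Since ψ is injective, we find the preimage of 28. The inverse of x ↦ x^23 on (ℤ_{31})^× is x ↦ x^17, because 23·17 = 391 = 13·30 + 1 ≡ 1 (mod 30) and x^{30} = 1 for x ≠ 0 (Fermat). So ψ⁻¹(28) = 28^17 mod 31.
Repeated squaring mod 31: 28^1 ≡ 28, 28^2 ≡ 28² = 784 ≡ 9, 28^4 ≡ 9² = 81 ≡ 19, 28^8 ≡ 19² = 361 ≡ 20, 28^16 ≡ 20² = 400 ≡ 28. Since 17 = 16 + 1, 28^17 ≡ 28·28: 28·28 = 784 ≡ 9. So 28^17 ≡ 9 (mod 31).
Hence ψ⁻¹(28) = 9.

9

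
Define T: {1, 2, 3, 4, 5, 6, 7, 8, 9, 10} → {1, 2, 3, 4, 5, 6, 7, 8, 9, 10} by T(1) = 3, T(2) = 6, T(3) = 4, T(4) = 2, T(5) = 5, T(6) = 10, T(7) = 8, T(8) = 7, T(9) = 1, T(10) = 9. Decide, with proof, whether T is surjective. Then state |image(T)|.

10

Every element of the codomain has a preimage: 1 = T(9), 2 = T(4), 3 = T(1), 4 = T(3), 5 = T(5), 6 = T(2), 7 = T(8), 8 = T(7), 9 = T(10), 10 = T(6).
Thus T is surjective.
The image of T is {1, 2, 3, 4, 5, 6, 7, 8, 9, 10}, which has 10 elements.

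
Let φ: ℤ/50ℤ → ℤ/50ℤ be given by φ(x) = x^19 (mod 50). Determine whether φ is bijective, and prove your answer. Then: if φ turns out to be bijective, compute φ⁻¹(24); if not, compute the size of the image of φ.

42

φ(0) = 0^19 = 0.
φ(10): Repeated squaring mod 50: 10^1 ≡ 10, 10^2 ≡ 10² = 100 ≡ 0, 10^4 ≡ 0² = 0, 10^8 ≡ 0² = 0, 10^16 ≡ 0² = 0. Since 19 = 16 + 2 + 1, 10^19 ≡ 0·0·10: 0·0 = 0, then 0·10 = 0. So 10^19 ≡ 0 (mod 50).
So φ(0) = φ(10) = 0 while 0 ≠ 10, hence φ is not injective, hence not bijective.
Since φ is not bijective, we determine |image(φ)|. Computing x^19 mod 50 for each x (by repeated squaring, reducing mod 50 at every step), the values φ(0), φ(1), …, φ(49) are: 0, 1, 38, 17, 44, 25, 46, 43, 22, 39, 0, 41, 48, 27, 34, 25, 36, 3, 32, 29, 0, 31, 8, 37, 24, 25, 26, 13, 42, 19, 0, 21, 18, 47, 14, 25, 16, 23, 2, 9, 0, 11, 28, 7, 4, 25, 6, 33, 12, 49.
The distinct values are {0, 1, 2, 3, 4, 6, 7, 8, 9, 11, 12, 13, 14, 16, 17, 18, 19, 21, 22, 23, 24, 25, 26, 27, 28, 29, 31, 32, 33, 34, 36, 37, 38, 39, 41, 42, 43, 44, 46, 47, 48, 49}; there are 42 of them.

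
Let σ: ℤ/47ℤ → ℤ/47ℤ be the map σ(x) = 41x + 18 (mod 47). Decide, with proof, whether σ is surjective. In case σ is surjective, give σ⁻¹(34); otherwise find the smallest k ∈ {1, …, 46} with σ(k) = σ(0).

Recall that σ is surjective if every y in the codomain equals σ(x) for some x in the domain.
Since gcd(41, 47) = 1, 41 is invertible modulo 47. Euclid's algorithm: 47 = 1·41 + 6, 41 = 6·6 + 5, 6 = 1·5 + 1; back-substituting gives 1 = 39·41 − 34·47, so 41⁻¹ ≡ 39 (mod 47).
Then y ↦ 39(y − 18) is a two-sided inverse to σ, so every y ∈ ℤ/47ℤ has a preimage.
Hence σ is surjective.
Since σ is surjective, we find σ⁻¹(34): we need 41x ≡ 34 − 18 ≡ 16 (mod 47). Using 41⁻¹ = 39: x ≡ 39·16 = 624 = 13·47 + 13, so x = 13.
Check: σ(13) = 41·13 + 18 = 551 = 11·47 + 34 ≡ 34 (mod 47).

13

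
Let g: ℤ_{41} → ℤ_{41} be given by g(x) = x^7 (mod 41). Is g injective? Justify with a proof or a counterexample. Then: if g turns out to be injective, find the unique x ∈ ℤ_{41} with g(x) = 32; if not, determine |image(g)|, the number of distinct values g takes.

9

Since 41 is prime, the nonzero elements of ℤ_{41} form a cyclic group of order 40.
As gcd(7, 40) = 1, raising to the 7th power is a bijection on this group: if x_1^7 ≡ x_2^7 then (x_1x_2^{−1})^7 = 1, and the only element of order dividing gcd(7, 40) = 1 is 1, so x_1 = x_2.
With g(0) = 0 this makes g injective on all of ℤ_{41}, hence bijective (finite equal-size domain and codomain). In particular g is injective.
Since g is injective, we find the preimage of 32. The inverse of x ↦ x^7 on (ℤ_{41})^× is x ↦ x^23, because 7·23 = 161 = 4·40 + 1 ≡ 1 (mod 40) and x^{40} = 1 for x ≠ 0 (Fermat). So g⁻¹(32) = 32^23 mod 41.
Repeated squaring mod 41: 32^1 ≡ 32, 32^2 ≡ 32² = 1024 ≡ 40, 32^4 ≡ 40² = 1600 ≡ 1, 32^8 ≡ 1² = 1, 32^16 ≡ 1² = 1. Since 23 = 16 + 4 + 2 + 1, 32^23 ≡ 1·1·40·32: 1·1 = 1, then 1·40 = 40, then 40·32 = 1280 ≡ 9. So 32^23 ≡ 9 (mod 41).
Hence g⁻¹(32) = 9.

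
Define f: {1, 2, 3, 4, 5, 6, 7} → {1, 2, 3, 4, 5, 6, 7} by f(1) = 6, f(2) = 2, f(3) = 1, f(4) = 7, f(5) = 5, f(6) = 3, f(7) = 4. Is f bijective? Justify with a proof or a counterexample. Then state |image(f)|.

The values 6, 2, 1, 7, 5, 3, 4 are a permutation of {1, 2, 3, 4, 5, 6, 7}: each element appears exactly once.
So f is injective and surjective, hence bijective.
The image of f is {1, 2, 3, 4, 5, 6, 7}, which has 7 elements.

7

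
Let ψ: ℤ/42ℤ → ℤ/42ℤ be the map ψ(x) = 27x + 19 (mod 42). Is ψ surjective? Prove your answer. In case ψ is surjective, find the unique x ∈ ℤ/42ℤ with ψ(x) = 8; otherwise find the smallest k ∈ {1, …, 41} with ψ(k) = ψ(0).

14

Recall that surjectivity means every element of the codomain has a preimage under ψ.
Since gcd(27, 42) = 3, we have 27x ≡ 0 (mod 3) for all x, so ψ(x) ≡ 1 (mod 3).
But 0 ≢ 1 (mod 3), so 0 ∈ ℤ/42ℤ has no preimage. Hence ψ is not surjective.
Since ψ is not surjective, we find the least positive k with ψ(k) = ψ(0): this means 27k ≡ 0 (mod 42), i.e. 42 ∣ 27k. Since gcd(27, 42) = 3, dividing through by 3 this holds exactly when 14 ∣ 9k, and as gcd(9, 14) = 1, exactly when 14 ∣ k.
The smallest positive such k is 14.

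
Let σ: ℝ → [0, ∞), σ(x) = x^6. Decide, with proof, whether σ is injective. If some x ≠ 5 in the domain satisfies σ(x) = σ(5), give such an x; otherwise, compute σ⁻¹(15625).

-5

σ(5) = 15625 = (−5)^6 = σ(−5) (since 6 is even), with 5 ≠ −5. So σ is not injective.
For the follow-up, such an x exists: taking x = −5 ∈ ℝ gives σ(−5) = 15625 = σ(5) with −5 ≠ 5.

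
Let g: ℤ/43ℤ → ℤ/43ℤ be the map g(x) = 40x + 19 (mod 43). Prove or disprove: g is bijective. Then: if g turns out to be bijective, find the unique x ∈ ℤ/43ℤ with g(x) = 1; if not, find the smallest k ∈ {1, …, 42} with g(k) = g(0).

6

Suppose g(u) = g(v) in ℤ/43ℤ. Then 40u + 19 ≡ 40v + 19 (mod 43), thus 40(u − v) ≡ 0 (mod 43).
Since gcd(40, 43) = 1, 40 is invertible modulo 43, hence u − v ≡ 0 (mod 43), i.e. u = v.
We now compute 40⁻¹ mod 43 explicitly. Euclid's algorithm: 43 = 1·40 + 3, 40 = 13·3 + 1; back-substituting gives 1 = 14·40 − 13·43, so 40⁻¹ ≡ 14 (mod 43).
Then y ↦ 14(y − 19) is a two-sided inverse to g, so every y ∈ ℤ/43ℤ has a preimage.
Therefore g is bijective.
Since g is bijective, we compute g⁻¹(1): solve 40x + 19 ≡ 1 (mod 43), i.e. 40x ≡ 25 (mod 43).
Multiplying by 40⁻¹ = 14 gives x ≡ 14·25 = 350 = 8·43 + 6 ≡ 6 (mod 43).
Check: g(6) = 40·6 + 19 = 259 = 6·43 + 1 ≡ 1 (mod 43).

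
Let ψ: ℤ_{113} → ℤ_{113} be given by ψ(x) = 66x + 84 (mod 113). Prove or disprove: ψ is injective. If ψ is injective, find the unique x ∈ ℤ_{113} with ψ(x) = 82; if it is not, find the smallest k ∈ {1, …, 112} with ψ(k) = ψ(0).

Recall that injectivity means: for all a, b in the domain, ψ(a) = ψ(b) implies a = b.
Suppose ψ(a) = ψ(b) in ℤ_{113}. Then 66a + 84 ≡ 66b + 84 (mod 113), so 66(a − b) ≡ 0 (mod 113).
Since gcd(66, 113) = 1, 66 is invertible modulo 113, therefore a − b ≡ 0 (mod 113), i.e. a = b.
Thus ψ is injective.
We now compute 66⁻¹ mod 113 explicitly. Euclid's algorithm: 113 = 1·66 + 47, 66 = 1·47 + 19, 47 = 2·19 + 9, 19 = 2·9 + 1; back-substituting gives 1 = 12·66 − 7·113, so 66⁻¹ ≡ 12 (mod 113).
Since ψ is injective, we find ψ⁻¹(82): we need 66x ≡ 82 − 84 ≡ 111 (mod 113). Using 66⁻¹ = 12: x ≡ 12·111 = 1332 = 11·113 + 89, so x = 89.
Check: ψ(89) = 66·89 + 84 = 5958 = 52·113 + 82 ≡ 82 (mod 113).

89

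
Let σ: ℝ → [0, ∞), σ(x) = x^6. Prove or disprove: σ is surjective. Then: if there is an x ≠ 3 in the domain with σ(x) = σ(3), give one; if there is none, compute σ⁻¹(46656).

For any y ∈ [0, ∞), x = y^{1/6} ∈ ℝ satisfies x^6 = y, so σ is surjective.
For the follow-up, such an x exists: taking x = −3 ∈ ℝ gives σ(−3) = 729 = σ(3) with −3 ≠ 3.

-3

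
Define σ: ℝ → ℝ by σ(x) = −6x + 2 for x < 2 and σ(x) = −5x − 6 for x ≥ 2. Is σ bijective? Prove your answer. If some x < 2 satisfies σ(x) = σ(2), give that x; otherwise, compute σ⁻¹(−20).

Both pieces are strictly decreasing (slopes −6 and −5), so each is injective on its own interval.
The left piece maps (−∞, 2) onto (−10, ∞); the right piece maps [2, ∞) onto (−∞, −16].
The images leave a gap (−10 has no preimage), so σ is not surjective, hence not bijective.
Because the two images are disjoint, no x < 2 has σ(x) = σ(2), so we compute σ⁻¹(−20): −20 lies in (−∞, −16], so solve −5x − 6 = −20: x = (−20 + 6)/(−5) = 14/5.

14/5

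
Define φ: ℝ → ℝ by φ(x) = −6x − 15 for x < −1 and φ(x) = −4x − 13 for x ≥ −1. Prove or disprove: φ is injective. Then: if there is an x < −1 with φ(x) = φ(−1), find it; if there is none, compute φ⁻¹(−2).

-13/6

Both pieces are strictly decreasing (slopes −6 and −4), so each is injective on its own interval.
The left piece maps (−∞, −1) onto (−9, ∞); the right piece maps [−1, ∞) onto (−∞, −9].
These images are disjoint, so no value is attained by both pieces. Hence φ is injective.
Because the two images are disjoint, no x < −1 has φ(x) = φ(−1), so we compute φ⁻¹(−2): −2 lies in (−9, ∞), so solve −6x − 15 = −2: x = (−2 + 15)/(−6) = −13/6.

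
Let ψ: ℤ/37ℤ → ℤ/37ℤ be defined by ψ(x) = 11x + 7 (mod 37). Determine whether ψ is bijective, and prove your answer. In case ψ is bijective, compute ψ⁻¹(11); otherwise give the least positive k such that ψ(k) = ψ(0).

34

Recall: ψ is injective when ψ(x_1) = ψ(x_2) forces x_1 = x_2.
If ψ(x_1) = ψ(x_2), then 11x_1 ≡ 11x_2 (mod 37). Because gcd(11, 37) = 1, we may cancel 11 to get x_1 ≡ x_2 (mod 37).
We now compute 11⁻¹ mod 37 explicitly. Euclid's algorithm: 37 = 3·11 + 4, 11 = 2·4 + 3, 4 = 1·3 + 1; back-substituting gives 1 = 27·11 − 8·37, so 11⁻¹ ≡ 27 (mod 37).
For any y ∈ ℤ/37ℤ, x = 27(y − 7) mod 37 satisfies ψ(x) = 11·27(y − 7) + 7 ≡ y (since 11·27 ≡ 1 mod 37). So every y has a preimage.
So ψ is bijective.
Since ψ is bijective, we compute ψ⁻¹(11): solve 11x + 7 ≡ 11 (mod 37), i.e. 11x ≡ 4 (mod 37).
Multiplying by 11⁻¹ = 27 gives x ≡ 27·4 = 108 = 2·37 + 34 ≡ 34 (mod 37).
Check: ψ(34) = 11·34 + 7 = 381 = 10·37 + 11 ≡ 11 (mod 37).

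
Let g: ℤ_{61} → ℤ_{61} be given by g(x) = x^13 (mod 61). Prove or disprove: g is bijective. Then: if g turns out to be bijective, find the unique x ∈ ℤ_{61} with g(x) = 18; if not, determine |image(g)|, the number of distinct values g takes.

Since 61 is prime, the nonzero elements of ℤ_{61} form a cyclic group of order 60.
As gcd(13, 60) = 1, raising to the 13th power is a bijection on this group: if a^13 ≡ b^13 then (ab^{−1})^13 = 1, and the only element of order dividing gcd(13, 60) = 1 is 1, so a = b.
With g(0) = 0 this makes g injective on all of ℤ_{61}, hence bijective (finite equal-size domain and codomain). In particular g is bijective.
Since g is bijective, we find the preimage of 18. The inverse of x ↦ x^13 on (ℤ_{61})^× is x ↦ x^37, because 13·37 = 481 = 8·60 + 1 ≡ 1 (mod 60) and x^{60} = 1 for x ≠ 0 (Fermat). So g⁻¹(18) = 18^37 mod 61.
Repeated squaring mod 61: 18^1 ≡ 18, 18^2 ≡ 18² = 324 ≡ 19, 18^4 ≡ 19² = 361 ≡ 56, 18^8 ≡ 56² = 3136 ≡ 25, 18^16 ≡ 25² = 625 ≡ 15, 18^32 ≡ 15² = 225 ≡ 42. Since 37 = 32 + 4 + 1, 18^37 ≡ 42·56·18: 42·56 = 2352 ≡ 34, then 34·18 = 612 ≡ 2. So 18^37 ≡ 2 (mod 61).
Hence g⁻¹(18) = 2.

2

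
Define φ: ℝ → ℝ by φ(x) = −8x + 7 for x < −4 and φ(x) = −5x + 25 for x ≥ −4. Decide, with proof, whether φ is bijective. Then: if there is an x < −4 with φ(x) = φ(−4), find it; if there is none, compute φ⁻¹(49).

-19/4

Both pieces are strictly decreasing (slopes −8 and −5), so each is injective on its own interval.
The left piece maps (−∞, −4) onto (39, ∞); the right piece maps [−4, ∞) onto (−∞, 45].
These images overlap. In particular φ(−4) = 45 (right piece), and solving −8x + 7 = 45 on the left piece gives x = −19/4 < −4.
So φ(−19/4) = φ(−4) with −19/4 ≠ −4, and φ is not injective, hence not bijective. This x = −19/4 is the requested value below −4.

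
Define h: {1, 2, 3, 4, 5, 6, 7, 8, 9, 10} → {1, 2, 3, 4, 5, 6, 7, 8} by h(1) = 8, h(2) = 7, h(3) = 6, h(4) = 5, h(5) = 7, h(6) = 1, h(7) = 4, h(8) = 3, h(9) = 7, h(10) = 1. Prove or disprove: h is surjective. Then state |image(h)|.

7

No element maps to 2, so h is not surjective.
The image of h is {1, 3, 4, 5, 6, 7, 8}, which has 7 elements.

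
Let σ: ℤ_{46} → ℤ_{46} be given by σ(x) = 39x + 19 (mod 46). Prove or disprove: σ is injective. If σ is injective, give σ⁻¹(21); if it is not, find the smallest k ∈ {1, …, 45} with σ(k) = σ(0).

26

Suppose σ(u) = σ(v) in ℤ_{46}. Then 39u + 19 ≡ 39v + 19 (mod 46), so 39(u − v) ≡ 0 (mod 46).
Since gcd(39, 46) = 1, 39 is invertible modulo 46, so u − v ≡ 0 (mod 46), i.e. u = v.
Therefore σ is injective.
We now compute 39⁻¹ mod 46 explicitly. Euclid's algorithm: 46 = 1·39 + 7, 39 = 5·7 + 4, 7 = 1·4 + 3, 4 = 1·3 + 1; back-substituting gives 1 = 13·39 − 11·46, so 39⁻¹ ≡ 13 (mod 46).
Since σ is injective, we find σ⁻¹(21): we need 39x ≡ 21 − 19 ≡ 2 (mod 46). Using 39⁻¹ = 13: x ≡ 13·2 = 26, so x = 26.
Check: σ(26) = 39·26 + 19 = 1033 = 22·46 + 21 ≡ 21 (mod 46).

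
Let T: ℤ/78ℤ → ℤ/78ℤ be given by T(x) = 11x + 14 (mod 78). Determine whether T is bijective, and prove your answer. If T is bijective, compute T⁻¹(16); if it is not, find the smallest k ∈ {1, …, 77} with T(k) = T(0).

64

By definition, T is injective if T(a) = T(b) implies a = b.
Suppose T(a) = T(b) in ℤ/78ℤ. Then 11a + 14 ≡ 11b + 14 (mod 78), thus 11(a − b) ≡ 0 (mod 78).
Since gcd(11, 78) = 1, 11 is invertible modulo 78, thus a − b ≡ 0 (mod 78), i.e. a = b.
We now compute 11⁻¹ mod 78 explicitly. Euclid's algorithm: 78 = 7·11 + 1; back-substituting gives 1 = 71·11 − 10·78, so 11⁻¹ ≡ 71 (mod 78).
Then y ↦ 71(y − 14) is a two-sided inverse to T, so every y ∈ ℤ/78ℤ has a preimage.
Hence T is bijective.
Since T is bijective, we compute T⁻¹(16): solve 11x + 14 ≡ 16 (mod 78), i.e. 11x ≡ 2 (mod 78).
Multiplying by 11⁻¹ = 71 gives x ≡ 71·2 = 142 = 1·78 + 64 ≡ 64 (mod 78).
Check: T(64) = 11·64 + 14 = 718 = 9·78 + 16 ≡ 16 (mod 78).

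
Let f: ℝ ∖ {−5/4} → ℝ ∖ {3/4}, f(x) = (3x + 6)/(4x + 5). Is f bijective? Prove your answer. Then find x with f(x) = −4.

Suppose f(s) = f(t). Cross-multiplying: (3s + 6)(4t + 5) = (3t + 6)(4s + 5).
Expanding both sides and cancelling the symmetric terms leaves −9·(s − t) = 0. Since −9 ≠ 0, s = t. So f is injective.
For any y ≠ 3/4, solving y(4x + 5) = 3x + 6 for x gives a well-defined x ≠ −5/4. So f is surjective.
So f is bijective.
Solving f(x) = −4: cross-multiplying gives 3x + 6 = −4(4x + 5), which rearranges to 19x = −26, so x = −26/19.

-26/19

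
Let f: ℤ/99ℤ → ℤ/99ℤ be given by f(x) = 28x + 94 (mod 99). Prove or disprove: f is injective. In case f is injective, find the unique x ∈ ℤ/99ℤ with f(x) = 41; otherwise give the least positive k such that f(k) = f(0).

37

By definition, injectivity means: for all x_1, x_2 in the domain, f(x_1) = f(x_2) implies x_1 = x_2.
Suppose f(x_1) = f(x_2) in ℤ/99ℤ. Then 28x_1 + 94 ≡ 28x_2 + 94 (mod 99), therefore 28(x_1 − x_2) ≡ 0 (mod 99).
Since gcd(28, 99) = 1, 28 is invertible modulo 99, hence x_1 − x_2 ≡ 0 (mod 99), i.e. x_1 = x_2.
So f is injective.
We now compute 28⁻¹ mod 99 explicitly. Euclid's algorithm: 99 = 3·28 + 15, 28 = 1·15 + 13, 15 = 1·13 + 2, 13 = 6·2 + 1; back-substituting gives 1 = 46·28 − 13·99, so 28⁻¹ ≡ 46 (mod 99).
Since f is injective, we find f⁻¹(41): we need 28x ≡ 41 − 94 ≡ 46 (mod 99). Using 28⁻¹ = 46: x ≡ 46·46 = 2116 = 21·99 + 37, so x = 37.
Check: f(37) = 28·37 + 94 = 1130 = 11·99 + 41 ≡ 41 (mod 99).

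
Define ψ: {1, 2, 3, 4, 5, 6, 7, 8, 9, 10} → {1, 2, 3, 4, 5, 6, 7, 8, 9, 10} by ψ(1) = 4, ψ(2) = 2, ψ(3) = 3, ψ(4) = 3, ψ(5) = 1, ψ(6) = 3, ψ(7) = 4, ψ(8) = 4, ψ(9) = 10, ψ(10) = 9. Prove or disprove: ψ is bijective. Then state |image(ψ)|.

ψ(3) = 3 = ψ(4) with 3 ≠ 4, so ψ is not injective, hence not bijective.
The image of ψ is {1, 2, 3, 4, 9, 10}, which has 6 elements.

6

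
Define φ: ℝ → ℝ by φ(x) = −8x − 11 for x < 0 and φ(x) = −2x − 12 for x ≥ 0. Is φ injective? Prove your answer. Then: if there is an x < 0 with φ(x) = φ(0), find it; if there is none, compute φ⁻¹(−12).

Both pieces are strictly decreasing (slopes −8 and −2), so each is injective on its own interval.
The left piece maps (−∞, 0) onto (−11, ∞); the right piece maps [0, ∞) onto (−∞, −12].
These images are disjoint, so no value is attained by both pieces. So φ is injective.
Because the two images are disjoint, no x < 0 has φ(x) = φ(0), so we compute φ⁻¹(−12): −12 lies in (−∞, −12], so solve −2x − 12 = −12: x = (−12 + 12)/(−2) = 0.

0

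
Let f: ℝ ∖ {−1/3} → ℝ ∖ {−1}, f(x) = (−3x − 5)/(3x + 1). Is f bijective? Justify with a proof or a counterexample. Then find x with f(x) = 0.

-5/3

Suppose f(a) = f(b). Cross-multiplying: (−3a − 5)(3b + 1) = (−3b − 5)(3a + 1).
Expanding both sides and cancelling the symmetric terms leaves 12·(a − b) = 0. Since 12 ≠ 0, a = b. Therefore f is injective.
For any y ≠ −1, solving y(3x + 1) = −3x − 5 for x gives a well-defined x ≠ −1/3. So f is surjective.
Hence f is bijective.
Solving f(x) = 0: cross-multiplying gives −3x − 5 = 0(3x + 1), which rearranges to −3x = 5, so x = −5/3.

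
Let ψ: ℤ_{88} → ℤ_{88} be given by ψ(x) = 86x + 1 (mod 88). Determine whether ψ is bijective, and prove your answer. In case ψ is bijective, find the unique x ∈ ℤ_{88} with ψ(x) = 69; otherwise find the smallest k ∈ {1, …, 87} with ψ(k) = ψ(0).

44

We have gcd(86, 88) = 2 > 1. Taking u = 0 and v = 44: ψ(0) = 1 and ψ(44) = 86·44 + 1 = 3785 ≡ 1 (mod 88).
So ψ(0) = ψ(44) while 0 ≠ 44, thus ψ is not injective, hence not bijective.
Since ψ is not bijective, we find the least positive k with ψ(k) = ψ(0): this means 86k ≡ 0 (mod 88), i.e. 88 ∣ 86k. Since gcd(86, 88) = 2, dividing through by 2 this holds exactly when 44 ∣ 43k, and as gcd(43, 44) = 1, exactly when 44 ∣ k.
The smallest positive such k is 44.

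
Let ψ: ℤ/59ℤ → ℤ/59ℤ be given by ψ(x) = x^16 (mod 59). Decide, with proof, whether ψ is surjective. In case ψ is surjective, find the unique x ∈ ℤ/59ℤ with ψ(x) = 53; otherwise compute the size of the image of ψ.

30

ψ(29): Repeated squaring mod 59: 29^1 ≡ 29, 29^2 ≡ 29² = 841 ≡ 15, 29^4 ≡ 15² = 225 ≡ 48, 29^8 ≡ 48² = 2304 ≡ 3, 29^16 ≡ 3² = 9. So 29^16 ≡ 9 (mod 59).
ψ(30): Repeated squaring mod 59: 30^1 ≡ 30, 30^2 ≡ 30² = 900 ≡ 15, 30^4 ≡ 15² = 225 ≡ 48, 30^8 ≡ 48² = 2304 ≡ 3, 30^16 ≡ 3² = 9. So 30^16 ≡ 9 (mod 59).
So ψ(29) = ψ(30) = 9 while 29 ≠ 30, so ψ is not injective.
A non-injective map from the 59-element set ℤ/59ℤ to itself takes at most 58 distinct values, so it cannot be surjective. So ψ is not surjective.
Since ψ is not surjective, we determine |image(ψ)|. Computing x^16 mod 59 for each x (by repeated squaring, reducing mod 59 at every step), the values ψ(0), ψ(1), …, ψ(58) are: 0, 1, 46, 26, 51, 19, 16, 15, 45, 27, 48, 12, 28, 35, 41, 22, 5, 4, 3, 29, 25, 36, 21, 20, 49, 7, 17, 53, 57, 9, 9, 57, 53, 17, 7, 49, 20, 21, 36, 25, 29, 3, 4, 5, 22, 41, 35, 28, 12, 48, 27, 45, 15, 16, 19, 51, 26, 46, 1.
The distinct values are {0, 1, 3, 4, 5, 7, 9, 12, 15, 16, 17, 19, 20, 21, 22, 25, 26, 27, 28, 29, 35, 36, 41, 45, 46, 48, 49, 51, 53, 57}; there are 30 of them.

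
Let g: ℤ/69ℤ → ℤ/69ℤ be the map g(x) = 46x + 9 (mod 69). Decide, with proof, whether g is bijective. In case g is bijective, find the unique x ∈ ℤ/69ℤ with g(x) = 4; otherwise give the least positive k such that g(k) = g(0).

Recall: g is injective if g(u) = g(v) implies u = v.
We have gcd(46, 69) = 23 > 1. Taking u = 0 and v = 3: g(0) = 9 and g(3) = 46·3 + 9 = 147 ≡ 9 (mod 69).
So g(0) = g(3) while 0 ≠ 3, so g is not injective, hence not bijective.
Since g is not bijective, we find the least positive k with g(k) = g(0): this means 46k ≡ 0 (mod 69), i.e. 69 ∣ 46k. Since gcd(46, 69) = 23, dividing through by 23 this holds exactly when 3 ∣ 2k, and as gcd(2, 3) = 1, exactly when 3 ∣ k.
The smallest positive such k is 3.

3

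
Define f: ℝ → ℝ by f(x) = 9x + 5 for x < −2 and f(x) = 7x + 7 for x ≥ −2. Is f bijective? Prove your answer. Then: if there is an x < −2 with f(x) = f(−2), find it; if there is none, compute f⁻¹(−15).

Both pieces are strictly increasing (slopes 9 and 7), so each is injective on its own interval.
The left piece maps (−∞, −2) onto (−∞, −13); the right piece maps [−2, ∞) onto [−7, ∞).
The images leave a gap (−13 has no preimage), so f is not surjective, hence not bijective.
Because the two images are disjoint, no x < −2 has f(x) = f(−2), so we compute f⁻¹(−15): −15 lies in (−∞, −13), so solve 9x + 5 = −15: x = (−15 − 5)/9 = −20/9.

-20/9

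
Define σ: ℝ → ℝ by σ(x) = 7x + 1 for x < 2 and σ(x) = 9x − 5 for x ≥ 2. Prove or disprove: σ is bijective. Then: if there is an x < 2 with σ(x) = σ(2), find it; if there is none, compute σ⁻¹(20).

Both pieces are strictly increasing (slopes 7 and 9), so each is injective on its own interval.
The left piece maps (−∞, 2) onto (−∞, 15); the right piece maps [2, ∞) onto [13, ∞).
These images overlap. In particular σ(2) = 13 (right piece), and solving 7x + 1 = 13 on the left piece gives x = 12/7 < 2.
So σ(12/7) = σ(2) with 12/7 ≠ 2, and σ is not injective, hence not bijective. This x = 12/7 is the requested value below 2.

12/7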